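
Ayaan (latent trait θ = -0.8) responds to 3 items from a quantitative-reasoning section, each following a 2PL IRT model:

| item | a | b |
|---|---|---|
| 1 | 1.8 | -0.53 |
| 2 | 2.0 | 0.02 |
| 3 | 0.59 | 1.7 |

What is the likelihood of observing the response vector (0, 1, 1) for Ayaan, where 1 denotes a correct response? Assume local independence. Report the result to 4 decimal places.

0.0187

P(θ) = 1 / (1 + exp(−a(θ − b)))
P_1 = 1/(1+e^{0.4860}) = 0.3808
P_2 = 1/(1+e^{1.6400}) = 0.1625
P_3 = 1/(1+e^{1.4750}) = 0.1862
L = (1−P_1) × P_2 × P_3 = 0.6192 × 0.1625 × 0.1862 = 0.01873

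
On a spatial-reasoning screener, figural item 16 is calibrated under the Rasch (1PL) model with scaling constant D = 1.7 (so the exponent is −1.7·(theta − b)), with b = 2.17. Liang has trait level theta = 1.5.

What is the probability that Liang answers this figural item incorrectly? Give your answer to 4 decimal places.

0.7575

P(theta) = 1 / (1 + exp(−D·(theta − b)))
Exponent: 1.7 × (1.5 − 2.17) = -1.1390
1/(1 + e^{1.1390}) = 0.2425
P = 0.2425
P(incorrect) = 1 − 0.2425 = 0.7575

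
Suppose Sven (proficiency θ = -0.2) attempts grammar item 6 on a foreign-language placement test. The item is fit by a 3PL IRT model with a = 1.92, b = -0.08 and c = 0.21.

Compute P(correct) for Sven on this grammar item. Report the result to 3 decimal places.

P(θ) = c + (1 − c) · 1 / (1 + exp(−a(θ − b)))
Exponent: 1.92 × (-0.2 − (-0.08)) = -0.2304
1/(1 + e^{0.2304}) = 0.4427
P = 0.21 + 0.79 × 0.4427 = 0.5597

0.560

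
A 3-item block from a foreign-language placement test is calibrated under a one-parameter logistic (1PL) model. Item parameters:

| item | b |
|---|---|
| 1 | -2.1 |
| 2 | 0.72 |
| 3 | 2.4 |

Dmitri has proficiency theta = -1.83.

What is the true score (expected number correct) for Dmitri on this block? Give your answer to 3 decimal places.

P(theta) = 1 / (1 + exp(−(theta − b)))
P_1 = 1/(1+e^{-0.2700}) = 0.5671
P_2 = 1/(1+e^{2.5500}) = 0.0724
P_3 = 1/(1+e^{4.2300}) = 0.0143
E[score] = 0.5671 + 0.0724 + 0.0143 = 0.6539

0.654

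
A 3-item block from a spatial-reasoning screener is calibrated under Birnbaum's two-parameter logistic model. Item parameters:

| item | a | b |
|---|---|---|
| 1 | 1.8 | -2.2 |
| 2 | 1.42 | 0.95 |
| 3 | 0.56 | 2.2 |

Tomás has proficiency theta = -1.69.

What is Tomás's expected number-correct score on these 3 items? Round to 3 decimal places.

P(theta) = 1 / (1 + exp(−a(theta − b)))
P_1 = 1/(1+e^{-0.9180}) = 0.7146
P_2 = 1/(1+e^{3.7488}) = 0.0230
P_3 = 1/(1+e^{2.1784}) = 0.1017
E[score] = 0.7146 + 0.0230 + 0.1017 = 0.8393

0.839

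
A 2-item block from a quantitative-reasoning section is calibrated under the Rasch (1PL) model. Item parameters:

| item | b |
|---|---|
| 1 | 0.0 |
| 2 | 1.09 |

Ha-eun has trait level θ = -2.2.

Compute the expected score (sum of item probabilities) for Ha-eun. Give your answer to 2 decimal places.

0.14

P(θ) = 1 / (1 + exp(−(θ − b)))
P_1 = 1/(1+e^{2.2000}) = 0.0998
P_2 = 1/(1+e^{3.2900}) = 0.0359
E[score] = 0.0998 + 0.0359 = 0.1357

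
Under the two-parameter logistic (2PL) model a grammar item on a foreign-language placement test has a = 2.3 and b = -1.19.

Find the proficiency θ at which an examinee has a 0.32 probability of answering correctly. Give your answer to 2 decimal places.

P(θ) = 1 / (1 + exp(−a(θ − b)))
logit = ln(0.3200/0.6800) = -0.7538
θ = b + logit/(a) = -1.19 + (-0.7538)/2.3000 = -1.5177

-1.52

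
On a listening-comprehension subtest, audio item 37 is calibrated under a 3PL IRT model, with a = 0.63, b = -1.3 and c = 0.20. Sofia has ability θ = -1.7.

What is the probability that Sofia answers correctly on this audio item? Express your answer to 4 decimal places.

P(θ) = c + (1 − c) · 1 / (1 + exp(−a(θ − b)))
Exponent: 0.63 × (-1.7 − (-1.3)) = -0.2520
1/(1 + e^{0.2520}) = 0.4373
P = 0.20 + 0.80 × 0.4373 = 0.5499

0.5499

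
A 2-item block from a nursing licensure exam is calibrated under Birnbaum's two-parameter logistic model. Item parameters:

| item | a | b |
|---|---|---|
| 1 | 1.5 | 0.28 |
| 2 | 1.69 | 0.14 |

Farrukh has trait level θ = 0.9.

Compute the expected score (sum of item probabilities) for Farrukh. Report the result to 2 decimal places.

P(θ) = 1 / (1 + exp(−a(θ − b)))
P_1 = 1/(1+e^{-0.9300}) = 0.7171
P_2 = 1/(1+e^{-1.2844}) = 0.7832
E[score] = 0.7171 + 0.7832 = 1.5003

1.50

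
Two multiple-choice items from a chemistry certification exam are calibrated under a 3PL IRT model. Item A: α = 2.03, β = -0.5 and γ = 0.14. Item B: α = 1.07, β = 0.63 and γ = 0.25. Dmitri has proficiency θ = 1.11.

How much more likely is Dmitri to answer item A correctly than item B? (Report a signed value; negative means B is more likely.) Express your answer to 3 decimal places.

0.249

P(θ) = γ + (1 − γ) · 1 / (1 + exp(−α(θ − β)))
P_A = 0.9685
P_B = 0.7192
P_A − P_B = 0.2492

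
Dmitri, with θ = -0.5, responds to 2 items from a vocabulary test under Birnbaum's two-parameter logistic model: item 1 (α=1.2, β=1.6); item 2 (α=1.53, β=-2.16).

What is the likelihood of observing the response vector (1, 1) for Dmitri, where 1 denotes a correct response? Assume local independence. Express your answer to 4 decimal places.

0.0690

P(θ) = 1 / (1 + exp(−α(θ − β)))
P_1 = 1/(1+e^{2.5200}) = 0.0745
P_2 = 1/(1+e^{-2.5398}) = 0.9269
L = P_1 × P_2 = 0.0745 × 0.9269 = 0.06902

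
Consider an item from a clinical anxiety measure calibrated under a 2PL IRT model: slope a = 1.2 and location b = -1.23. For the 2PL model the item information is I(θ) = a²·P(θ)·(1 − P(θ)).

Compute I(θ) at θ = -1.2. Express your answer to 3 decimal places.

0.360

P = 1/(1+e^{-0.0360}) = 0.5090
P(1−P) = 0.5090 × 0.4910 = 0.2499
I = a² × P(1−P) = 1.2² × 0.2499 = 0.35988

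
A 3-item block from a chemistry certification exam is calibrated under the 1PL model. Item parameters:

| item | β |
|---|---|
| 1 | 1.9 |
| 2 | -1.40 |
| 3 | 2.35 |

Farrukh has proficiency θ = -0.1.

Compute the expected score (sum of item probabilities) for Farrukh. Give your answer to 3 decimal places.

0.984

P(θ) = 1 / (1 + exp(−(θ − β)))
P_1 = 1/(1+e^{2.0000}) = 0.1192
P_2 = 1/(1+e^{-1.3000}) = 0.7858
P_3 = 1/(1+e^{2.4500}) = 0.0794
E[score] = 0.1192 + 0.7858 + 0.0794 = 0.9845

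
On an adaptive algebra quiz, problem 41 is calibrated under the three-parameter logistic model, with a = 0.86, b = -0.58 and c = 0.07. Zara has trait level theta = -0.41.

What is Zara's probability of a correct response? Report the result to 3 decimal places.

0.569

P(theta) = c + (1 − c) · 1 / (1 + exp(−a(theta − b)))
Exponent: 0.86 × (-0.41 − (-0.58)) = 0.1462
1/(1 + e^{-0.1462}) = 0.5365
P = 0.07 + 0.93 × 0.5365 = 0.5689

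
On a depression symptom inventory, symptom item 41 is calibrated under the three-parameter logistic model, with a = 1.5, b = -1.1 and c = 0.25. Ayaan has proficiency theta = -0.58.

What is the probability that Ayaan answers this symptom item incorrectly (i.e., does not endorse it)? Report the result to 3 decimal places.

P(theta) = c + (1 − c) · 1 / (1 + exp(−a(theta − b)))
Exponent: 1.5 × (-0.58 − (-1.1)) = 0.7800
1/(1 + e^{-0.7800}) = 0.6857
P = 0.25 + 0.75 × 0.6857 = 0.7643
P(incorrect) = 1 − 0.7643 = 0.2357

0.236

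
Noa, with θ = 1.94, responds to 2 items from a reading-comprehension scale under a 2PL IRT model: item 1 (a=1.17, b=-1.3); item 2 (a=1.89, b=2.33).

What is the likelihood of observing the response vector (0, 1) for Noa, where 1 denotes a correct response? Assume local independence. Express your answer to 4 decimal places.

P(θ) = 1 / (1 + exp(−a(θ − b)))
P_1 = 1/(1+e^{-3.7908}) = 0.9779
P_2 = 1/(1+e^{0.7371}) = 0.3236
L = (1−P_1) × P_2 = 0.0221 × 0.3236 = 0.00715

0.0071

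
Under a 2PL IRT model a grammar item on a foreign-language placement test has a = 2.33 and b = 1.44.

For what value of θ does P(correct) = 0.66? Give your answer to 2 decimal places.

1.72

P(θ) = 1 / (1 + exp(−a(θ − b)))
logit = ln(0.6600/0.3400) = 0.6633
θ = b + logit/(a) = 1.44 + 0.6633/2.3300 = 1.7247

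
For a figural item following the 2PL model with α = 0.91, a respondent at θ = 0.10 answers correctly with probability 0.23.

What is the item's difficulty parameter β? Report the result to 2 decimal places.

P(θ) = 1 / (1 + exp(−α(θ − β)))
logit(0.23) = ln(0.23/0.77) = -1.2083
β = θ − logit/(α) = 0.10 − (-1.2083)/0.9100 = 1.4278

1.43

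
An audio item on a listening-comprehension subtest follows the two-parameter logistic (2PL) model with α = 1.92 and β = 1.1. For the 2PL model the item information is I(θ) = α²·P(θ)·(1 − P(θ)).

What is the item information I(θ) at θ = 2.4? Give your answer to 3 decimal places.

0.259

P = 1/(1+e^{-2.4960}) = 0.9239
P(1−P) = 0.9239 × 0.0761 = 0.0703
I = α² × P(1−P) = 1.92² × 0.0703 = 0.25931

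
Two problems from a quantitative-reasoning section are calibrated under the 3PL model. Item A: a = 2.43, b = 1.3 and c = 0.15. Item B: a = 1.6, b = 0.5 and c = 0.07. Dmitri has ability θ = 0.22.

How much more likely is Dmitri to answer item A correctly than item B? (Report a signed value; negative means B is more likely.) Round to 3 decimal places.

P(θ) = c + (1 − c) · 1 / (1 + exp(−a(θ − b)))
P_A = 0.2074
P_B = 0.4325
P_A − P_B = -0.2251

-0.225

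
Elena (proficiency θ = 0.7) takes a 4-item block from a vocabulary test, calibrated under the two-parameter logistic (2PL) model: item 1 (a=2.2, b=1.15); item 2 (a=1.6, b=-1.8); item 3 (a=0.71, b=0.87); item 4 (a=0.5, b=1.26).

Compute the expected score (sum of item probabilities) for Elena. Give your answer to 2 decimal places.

P(θ) = 1 / (1 + exp(−a(θ − b)))
P_1 = 1/(1+e^{0.9900}) = 0.2709
P_2 = 1/(1+e^{-4.0000}) = 0.9820
P_3 = 1/(1+e^{0.1207}) = 0.4699
P_4 = 1/(1+e^{0.2800}) = 0.4305
E[score] = 0.2709 + 0.9820 + 0.4699 + 0.4305 = 2.1532

2.15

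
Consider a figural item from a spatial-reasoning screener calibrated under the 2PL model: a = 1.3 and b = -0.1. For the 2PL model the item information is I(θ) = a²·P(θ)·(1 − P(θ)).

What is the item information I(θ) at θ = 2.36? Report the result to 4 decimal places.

0.0637

P = 1/(1+e^{-3.1980}) = 0.9608
P(1−P) = 0.9608 × 0.0392 = 0.0377
I = a² × P(1−P) = 1.3² × 0.0377 = 0.06372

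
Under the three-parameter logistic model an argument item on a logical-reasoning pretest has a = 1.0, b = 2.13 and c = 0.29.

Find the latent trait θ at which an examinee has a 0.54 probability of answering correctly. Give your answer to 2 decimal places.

P(θ) = c + (1 − c) · 1 / (1 + exp(−a(θ − b)))
Remove guessing floor: (0.54 − 0.29)/(1 − 0.29) = 0.3521
logit = ln(0.3521/0.6479) = -0.6098
θ = b + logit/(a) = 2.13 + (-0.6098)/1.0000 = 1.5202

1.52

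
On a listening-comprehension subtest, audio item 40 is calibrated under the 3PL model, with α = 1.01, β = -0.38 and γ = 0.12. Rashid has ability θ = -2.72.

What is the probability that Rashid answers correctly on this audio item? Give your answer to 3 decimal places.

P(θ) = γ + (1 − γ) · 1 / (1 + exp(−α(θ − β)))
Exponent: 1.01 × (-2.72 − (-0.38)) = -2.3634
1/(1 + e^{2.3634}) = 0.0860
P = 0.12 + 0.88 × 0.0860 = 0.1957

0.196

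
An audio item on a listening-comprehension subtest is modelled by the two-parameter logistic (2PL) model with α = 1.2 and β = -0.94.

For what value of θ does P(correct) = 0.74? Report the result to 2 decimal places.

P(θ) = 1 / (1 + exp(−α(θ − β)))
logit = ln(0.7400/0.2600) = 1.0460
θ = β + logit/(α) = -0.94 + 1.0460/1.2000 = -0.0684

-0.07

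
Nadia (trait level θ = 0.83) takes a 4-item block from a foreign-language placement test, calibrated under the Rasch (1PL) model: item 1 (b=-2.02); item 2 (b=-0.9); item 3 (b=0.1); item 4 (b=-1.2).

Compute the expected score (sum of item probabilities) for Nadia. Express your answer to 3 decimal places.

P(θ) = 1 / (1 + exp(−(θ − b)))
P_1 = 1/(1+e^{-2.8500}) = 0.9453
P_2 = 1/(1+e^{-1.7300}) = 0.8494
P_3 = 1/(1+e^{-0.7300}) = 0.6748
P_4 = 1/(1+e^{-2.0300}) = 0.8839
E[score] = 0.9453 + 0.8494 + 0.6748 + 0.8839 = 3.3534

3.353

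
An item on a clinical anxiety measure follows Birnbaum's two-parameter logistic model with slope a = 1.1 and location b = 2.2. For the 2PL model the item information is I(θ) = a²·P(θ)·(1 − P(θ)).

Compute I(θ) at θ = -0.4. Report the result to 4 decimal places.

P = 1/(1+e^{2.8600}) = 0.0542
P(1−P) = 0.0542 × 0.9458 = 0.0512
I = a² × P(1−P) = 1.1² × 0.0512 = 0.06199

0.0620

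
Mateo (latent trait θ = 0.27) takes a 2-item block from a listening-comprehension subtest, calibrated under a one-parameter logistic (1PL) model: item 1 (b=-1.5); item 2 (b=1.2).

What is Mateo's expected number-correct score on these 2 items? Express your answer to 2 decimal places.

P(θ) = 1 / (1 + exp(−(θ − b)))
P_1 = 1/(1+e^{-1.7700}) = 0.8545
P_2 = 1/(1+e^{0.9300}) = 0.2829
E[score] = 0.8545 + 0.2829 = 1.1374

1.14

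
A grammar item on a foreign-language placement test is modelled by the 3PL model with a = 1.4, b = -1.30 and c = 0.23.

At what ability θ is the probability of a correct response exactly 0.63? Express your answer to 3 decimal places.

P(θ) = c + (1 − c) · 1 / (1 + exp(−a(θ − b)))
Remove guessing floor: (0.63 − 0.23)/(1 − 0.23) = 0.5195
logit = ln(0.5195/0.4805) = 0.0780
θ = b + logit/(a) = -1.30 + 0.0780/1.4000 = -1.2443

-1.244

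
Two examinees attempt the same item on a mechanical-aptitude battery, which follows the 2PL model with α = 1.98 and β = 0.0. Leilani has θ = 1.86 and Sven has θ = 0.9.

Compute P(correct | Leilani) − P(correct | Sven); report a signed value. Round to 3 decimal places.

0.120

P(θ) = 1 / (1 + exp(−α(θ − β)))
P(Leilani) = 0.9755  [exponent 3.6828]
P(Sven) = 0.8559  [exponent 1.7820]
Difference = 0.9755 − 0.8559 = 0.1195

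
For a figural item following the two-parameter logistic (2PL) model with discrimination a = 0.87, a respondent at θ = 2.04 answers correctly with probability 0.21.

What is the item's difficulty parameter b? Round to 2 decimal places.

3.56

P(θ) = 1 / (1 + exp(−a(θ − b)))
logit(0.21) = ln(0.21/0.79) = -1.3249
b = θ − logit/(a) = 2.04 − (-1.3249)/0.8700 = 3.5629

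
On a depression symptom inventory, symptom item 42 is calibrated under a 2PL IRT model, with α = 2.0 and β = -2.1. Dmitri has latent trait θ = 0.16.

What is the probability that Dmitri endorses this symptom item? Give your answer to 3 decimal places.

0.989

P(θ) = 1 / (1 + exp(−α(θ − β)))
Exponent: 2.0 × (0.16 − (-2.1)) = 4.5200
1/(1 + e^{-4.5200}) = 0.9892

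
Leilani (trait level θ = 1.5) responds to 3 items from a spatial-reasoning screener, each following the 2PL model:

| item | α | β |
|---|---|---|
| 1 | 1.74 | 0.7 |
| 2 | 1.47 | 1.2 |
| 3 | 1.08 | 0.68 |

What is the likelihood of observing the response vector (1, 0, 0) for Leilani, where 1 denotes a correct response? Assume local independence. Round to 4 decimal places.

P(θ) = 1 / (1 + exp(−α(θ − β)))
P_1 = 1/(1+e^{-1.3920}) = 0.8009
P_2 = 1/(1+e^{-0.4410}) = 0.6085
P_3 = 1/(1+e^{-0.8856}) = 0.7080
L = P_1 × (1−P_2) × (1−P_3) = 0.8009 × 0.3915 × 0.2920 = 0.09157

0.0916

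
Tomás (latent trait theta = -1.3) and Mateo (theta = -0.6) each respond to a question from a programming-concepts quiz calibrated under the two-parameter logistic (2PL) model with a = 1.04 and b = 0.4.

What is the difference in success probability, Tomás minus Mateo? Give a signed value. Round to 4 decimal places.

-0.1154

P(theta) = 1 / (1 + exp(−a(theta − b)))
P(Tomás) = 0.1458  [exponent -1.7680]
P(Mateo) = 0.2611  [exponent -1.0400]
Difference = 0.1458 − 0.2611 = -0.1154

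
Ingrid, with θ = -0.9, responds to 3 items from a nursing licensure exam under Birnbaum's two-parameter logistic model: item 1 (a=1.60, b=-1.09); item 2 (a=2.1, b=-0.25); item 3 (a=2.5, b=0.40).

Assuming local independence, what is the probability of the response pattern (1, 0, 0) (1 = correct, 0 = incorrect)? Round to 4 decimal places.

0.4413

P(θ) = 1 / (1 + exp(−a(θ − b)))
P_1 = 1/(1+e^{-0.3040}) = 0.5754
P_2 = 1/(1+e^{1.3650}) = 0.2034
P_3 = 1/(1+e^{3.2500}) = 0.0373
L = P_1 × (1−P_2) × (1−P_3) = 0.5754 × 0.7966 × 0.9627 = 0.44125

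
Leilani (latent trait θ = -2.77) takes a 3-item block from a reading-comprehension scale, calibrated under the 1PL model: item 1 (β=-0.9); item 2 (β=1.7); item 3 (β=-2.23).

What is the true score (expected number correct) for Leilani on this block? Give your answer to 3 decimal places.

P(θ) = 1 / (1 + exp(−(θ − β)))
P_1 = 1/(1+e^{1.8700}) = 0.1335
P_2 = 1/(1+e^{4.4700}) = 0.0113
P_3 = 1/(1+e^{0.5400}) = 0.3682
E[score] = 0.1335 + 0.0113 + 0.3682 = 0.5130

0.513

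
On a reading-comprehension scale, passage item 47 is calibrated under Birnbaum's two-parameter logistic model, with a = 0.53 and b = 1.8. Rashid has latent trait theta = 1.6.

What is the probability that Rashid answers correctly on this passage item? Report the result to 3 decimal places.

0.474

P(theta) = 1 / (1 + exp(−a(theta − b)))
Exponent: 0.53 × (1.6 − 1.8) = -0.1060
1/(1 + e^{0.1060}) = 0.4735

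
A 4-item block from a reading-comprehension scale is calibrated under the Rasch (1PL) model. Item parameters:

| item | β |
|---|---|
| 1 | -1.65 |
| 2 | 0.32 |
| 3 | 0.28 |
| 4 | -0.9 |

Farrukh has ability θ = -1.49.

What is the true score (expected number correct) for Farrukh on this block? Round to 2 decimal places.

P(θ) = 1 / (1 + exp(−(θ − β)))
P_1 = 1/(1+e^{-0.1600}) = 0.5399
P_2 = 1/(1+e^{1.8100}) = 0.1406
P_3 = 1/(1+e^{1.7700}) = 0.1455
P_4 = 1/(1+e^{0.5900}) = 0.3566
E[score] = 0.5399 + 0.1406 + 0.1455 + 0.3566 = 1.1827

1.18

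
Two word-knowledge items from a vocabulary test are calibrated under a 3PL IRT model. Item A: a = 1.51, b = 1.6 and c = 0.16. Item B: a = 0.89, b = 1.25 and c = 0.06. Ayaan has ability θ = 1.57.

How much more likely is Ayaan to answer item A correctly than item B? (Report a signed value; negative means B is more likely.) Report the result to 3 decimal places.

-0.026

P(θ) = c + (1 − c) · 1 / (1 + exp(−a(θ − b)))
P_A = 0.5705
P_B = 0.5965
P_A − P_B = -0.0260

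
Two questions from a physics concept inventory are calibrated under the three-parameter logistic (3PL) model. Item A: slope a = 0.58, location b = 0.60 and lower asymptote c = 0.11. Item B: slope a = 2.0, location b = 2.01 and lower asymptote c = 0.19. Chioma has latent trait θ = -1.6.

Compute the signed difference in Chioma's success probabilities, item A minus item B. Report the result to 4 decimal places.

0.1136

P(θ) = c + (1 − c) · 1 / (1 + exp(−a(θ − b)))
P_A = 0.3042
P_B = 0.1906
P_A − P_B = 0.1136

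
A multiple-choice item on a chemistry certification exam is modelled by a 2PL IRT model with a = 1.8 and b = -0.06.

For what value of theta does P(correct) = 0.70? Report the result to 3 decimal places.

P(theta) = 1 / (1 + exp(−a(theta − b)))
logit = ln(0.7000/0.3000) = 0.8473
theta = b + logit/(a) = -0.06 + 0.8473/1.8000 = 0.4107

0.411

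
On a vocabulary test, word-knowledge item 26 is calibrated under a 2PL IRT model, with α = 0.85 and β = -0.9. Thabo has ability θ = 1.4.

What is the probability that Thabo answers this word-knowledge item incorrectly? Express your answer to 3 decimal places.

P(θ) = 1 / (1 + exp(−α(θ − β)))
Exponent: 0.85 × (1.4 − (-0.9)) = 1.9550
1/(1 + e^{-1.9550}) = 0.8760
P(incorrect) = 1 − 0.8760 = 0.1240

0.124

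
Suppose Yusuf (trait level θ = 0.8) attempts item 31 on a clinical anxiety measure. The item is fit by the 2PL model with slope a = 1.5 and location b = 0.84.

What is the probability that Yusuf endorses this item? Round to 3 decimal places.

0.485

P(θ) = 1 / (1 + exp(−a(θ − b)))
Exponent: 1.5 × (0.8 − 0.84) = -0.0600
1/(1 + e^{0.0600}) = 0.4850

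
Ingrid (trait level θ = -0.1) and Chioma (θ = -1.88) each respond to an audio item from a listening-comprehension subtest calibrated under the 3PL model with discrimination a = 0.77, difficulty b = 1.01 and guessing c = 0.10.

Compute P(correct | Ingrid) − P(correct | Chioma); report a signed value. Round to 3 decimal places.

P(θ) = c + (1 − c) · 1 / (1 + exp(−a(θ − b)))
P(Ingrid) = 0.3686  [exponent -0.8547]
P(Chioma) = 0.1878  [exponent -2.2253]
Difference = 0.3686 − 0.1878 = 0.1809

0.181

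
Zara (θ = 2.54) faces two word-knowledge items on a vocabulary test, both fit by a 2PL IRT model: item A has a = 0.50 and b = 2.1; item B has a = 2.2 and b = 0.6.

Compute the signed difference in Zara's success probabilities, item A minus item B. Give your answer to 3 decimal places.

P(θ) = 1 / (1 + exp(−a(θ − b)))
P_A = 0.5548
P_B = 0.9862
P_A − P_B = -0.4314

-0.431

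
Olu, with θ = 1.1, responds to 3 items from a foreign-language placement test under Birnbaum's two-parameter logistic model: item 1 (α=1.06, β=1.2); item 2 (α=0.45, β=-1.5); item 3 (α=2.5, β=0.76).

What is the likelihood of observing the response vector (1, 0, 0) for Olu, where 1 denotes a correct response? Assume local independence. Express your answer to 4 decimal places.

0.0336

P(θ) = 1 / (1 + exp(−α(θ − β)))
P_1 = 1/(1+e^{0.1060}) = 0.4735
P_2 = 1/(1+e^{-1.1700}) = 0.7631
P_3 = 1/(1+e^{-0.8500}) = 0.7006
L = P_1 × (1−P_2) × (1−P_3) = 0.4735 × 0.2369 × 0.2994 = 0.03358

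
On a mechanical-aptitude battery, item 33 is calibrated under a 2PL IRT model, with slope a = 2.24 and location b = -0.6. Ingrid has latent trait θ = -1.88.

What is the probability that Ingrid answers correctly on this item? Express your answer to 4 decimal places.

0.0538

P(θ) = 1 / (1 + exp(−a(θ − b)))
Exponent: 2.24 × (-1.88 − (-0.6)) = -2.8672
1/(1 + e^{2.8672}) = 0.0538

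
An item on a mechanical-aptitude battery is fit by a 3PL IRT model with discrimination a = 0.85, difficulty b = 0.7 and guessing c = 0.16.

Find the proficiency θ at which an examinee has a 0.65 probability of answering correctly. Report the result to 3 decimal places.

1.096

P(θ) = c + (1 − c) · 1 / (1 + exp(−a(θ − b)))
Remove guessing floor: (0.65 − 0.16)/(1 − 0.16) = 0.5833
logit = ln(0.5833/0.4167) = 0.3365
θ = b + logit/(a) = 0.7 + 0.3365/0.8500 = 1.0958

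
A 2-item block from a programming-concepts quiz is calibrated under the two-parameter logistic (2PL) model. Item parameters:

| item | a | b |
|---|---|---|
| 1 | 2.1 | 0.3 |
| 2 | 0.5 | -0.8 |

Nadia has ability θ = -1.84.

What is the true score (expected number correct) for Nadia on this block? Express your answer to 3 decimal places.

0.384

P(θ) = 1 / (1 + exp(−a(θ − b)))
P_1 = 1/(1+e^{4.4940}) = 0.0111
P_2 = 1/(1+e^{0.5200}) = 0.3729
E[score] = 0.0111 + 0.3729 = 0.3839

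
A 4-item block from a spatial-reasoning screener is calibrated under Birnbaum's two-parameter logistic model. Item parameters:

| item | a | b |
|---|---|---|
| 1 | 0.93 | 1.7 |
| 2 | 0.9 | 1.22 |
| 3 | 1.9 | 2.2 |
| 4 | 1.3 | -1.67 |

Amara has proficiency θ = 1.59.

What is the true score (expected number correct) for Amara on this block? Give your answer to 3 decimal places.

2.282

P(θ) = 1 / (1 + exp(−a(θ − b)))
P_1 = 1/(1+e^{0.1023}) = 0.4744
P_2 = 1/(1+e^{-0.3330}) = 0.5825
P_3 = 1/(1+e^{1.1590}) = 0.2388
P_4 = 1/(1+e^{-4.2380}) = 0.9858
E[score] = 0.4744 + 0.5825 + 0.2388 + 0.9858 = 2.2816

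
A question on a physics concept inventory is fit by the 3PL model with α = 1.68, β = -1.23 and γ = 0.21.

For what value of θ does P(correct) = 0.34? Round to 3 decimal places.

P(θ) = γ + (1 − γ) · 1 / (1 + exp(−α(θ − β)))
Remove guessing floor: (0.34 − 0.21)/(1 − 0.21) = 0.1646
logit = ln(0.1646/0.8354) = -1.6247
θ = β + logit/(α) = -1.23 + (-1.6247)/1.6800 = -2.1971

-2.197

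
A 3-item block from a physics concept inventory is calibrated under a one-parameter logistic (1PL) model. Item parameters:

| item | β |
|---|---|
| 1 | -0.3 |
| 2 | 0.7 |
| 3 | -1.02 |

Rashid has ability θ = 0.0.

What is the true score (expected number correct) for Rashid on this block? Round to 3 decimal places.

1.641

P(θ) = 1 / (1 + exp(−(θ − β)))
P_1 = 1/(1+e^{-0.3000}) = 0.5744
P_2 = 1/(1+e^{0.7000}) = 0.3318
P_3 = 1/(1+e^{-1.0200}) = 0.7350
E[score] = 0.5744 + 0.3318 + 0.7350 = 1.6412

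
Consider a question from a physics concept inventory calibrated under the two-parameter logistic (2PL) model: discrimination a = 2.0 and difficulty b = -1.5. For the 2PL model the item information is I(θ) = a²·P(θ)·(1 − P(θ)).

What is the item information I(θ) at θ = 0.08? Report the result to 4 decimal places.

P = 1/(1+e^{-3.1600}) = 0.9593
P(1−P) = 0.9593 × 0.0407 = 0.0390
I = a² × P(1−P) = 2.0² × 0.0390 = 0.15617

0.1562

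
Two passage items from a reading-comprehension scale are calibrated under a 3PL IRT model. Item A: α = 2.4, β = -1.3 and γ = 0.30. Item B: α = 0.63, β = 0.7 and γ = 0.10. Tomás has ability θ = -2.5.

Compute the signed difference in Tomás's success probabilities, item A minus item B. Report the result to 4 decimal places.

P(θ) = γ + (1 − γ) · 1 / (1 + exp(−α(θ − β)))
P_A = 0.3372
P_B = 0.2058
P_A − P_B = 0.1314

0.1314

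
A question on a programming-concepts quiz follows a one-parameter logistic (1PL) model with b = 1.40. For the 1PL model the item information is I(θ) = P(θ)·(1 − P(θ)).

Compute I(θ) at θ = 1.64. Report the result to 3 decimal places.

0.246

P = 1/(1+e^{-0.2400}) = 0.5597
P(1−P) = 0.5597 × 0.4403 = 0.2464
I = P(1−P) = 0.24643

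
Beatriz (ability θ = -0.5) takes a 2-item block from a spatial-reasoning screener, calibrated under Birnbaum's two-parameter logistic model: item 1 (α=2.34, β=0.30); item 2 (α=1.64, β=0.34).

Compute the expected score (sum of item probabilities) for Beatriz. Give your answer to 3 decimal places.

0.335

P(θ) = 1 / (1 + exp(−α(θ − β)))
P_1 = 1/(1+e^{1.8720}) = 0.1333
P_2 = 1/(1+e^{1.3776}) = 0.2014
E[score] = 0.1333 + 0.2014 = 0.3347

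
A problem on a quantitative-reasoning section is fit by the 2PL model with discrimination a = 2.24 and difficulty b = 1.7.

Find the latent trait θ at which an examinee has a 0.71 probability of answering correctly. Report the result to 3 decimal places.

P(θ) = 1 / (1 + exp(−a(θ − b)))
logit = ln(0.7100/0.2900) = 0.8954
θ = b + logit/(a) = 1.7 + 0.8954/2.2400 = 2.0997

2.100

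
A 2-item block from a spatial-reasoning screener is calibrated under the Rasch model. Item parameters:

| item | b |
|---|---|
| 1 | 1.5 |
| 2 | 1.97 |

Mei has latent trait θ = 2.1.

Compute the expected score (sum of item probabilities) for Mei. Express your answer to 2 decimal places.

1.18

P(θ) = 1 / (1 + exp(−(θ − b)))
P_1 = 1/(1+e^{-0.6000}) = 0.6457
P_2 = 1/(1+e^{-0.1300}) = 0.5325
E[score] = 0.6457 + 0.5325 = 1.1781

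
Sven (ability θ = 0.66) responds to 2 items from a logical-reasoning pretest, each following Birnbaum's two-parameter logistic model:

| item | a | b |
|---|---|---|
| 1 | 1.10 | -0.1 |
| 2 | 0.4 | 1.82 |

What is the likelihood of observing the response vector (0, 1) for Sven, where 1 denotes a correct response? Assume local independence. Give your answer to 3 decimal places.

P(θ) = 1 / (1 + exp(−a(θ − b)))
P_1 = 1/(1+e^{-0.8360}) = 0.6976
P_2 = 1/(1+e^{0.4640}) = 0.3860
L = (1−P_1) × P_2 = 0.3024 × 0.3860 = 0.11673

0.117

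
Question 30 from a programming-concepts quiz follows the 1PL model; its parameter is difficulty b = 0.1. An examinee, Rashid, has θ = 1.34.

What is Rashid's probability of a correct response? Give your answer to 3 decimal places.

0.776

P(θ) = 1 / (1 + exp(−(θ − b)))
Exponent: (1.34 − 0.1) = 1.2400
1/(1 + e^{-1.2400}) = 0.7756
P = 0.7756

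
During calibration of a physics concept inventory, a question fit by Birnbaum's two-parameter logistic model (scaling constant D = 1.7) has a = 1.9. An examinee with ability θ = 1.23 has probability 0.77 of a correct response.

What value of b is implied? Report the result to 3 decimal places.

P(θ) = 1 / (1 + exp(−D·a(θ − b)))
logit(0.77) = ln(0.77/0.23) = 1.2083
b = θ − logit/(1.7·a) = 1.23 − 1.2083/3.2300 = 0.8559

0.856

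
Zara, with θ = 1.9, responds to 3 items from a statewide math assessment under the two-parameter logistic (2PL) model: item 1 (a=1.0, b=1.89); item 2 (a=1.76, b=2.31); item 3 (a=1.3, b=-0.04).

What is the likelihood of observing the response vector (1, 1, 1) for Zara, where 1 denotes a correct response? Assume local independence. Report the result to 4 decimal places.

P(θ) = 1 / (1 + exp(−a(θ − b)))
P_1 = 1/(1+e^{-0.0100}) = 0.5025
P_2 = 1/(1+e^{0.7216}) = 0.3270
P_3 = 1/(1+e^{-2.5220}) = 0.9257
L = P_1 × P_2 × P_3 = 0.5025 × 0.3270 × 0.9257 = 0.15212

0.1521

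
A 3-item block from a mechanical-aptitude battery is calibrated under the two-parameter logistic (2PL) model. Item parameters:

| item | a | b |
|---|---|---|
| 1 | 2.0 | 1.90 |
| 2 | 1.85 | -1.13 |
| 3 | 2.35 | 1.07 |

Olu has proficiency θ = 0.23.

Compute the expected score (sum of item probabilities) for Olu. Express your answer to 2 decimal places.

P(θ) = 1 / (1 + exp(−a(θ − b)))
P_1 = 1/(1+e^{3.3400}) = 0.0342
P_2 = 1/(1+e^{-2.5160}) = 0.9253
P_3 = 1/(1+e^{1.9740}) = 0.1220
E[score] = 0.0342 + 0.9253 + 0.1220 = 1.0814

1.08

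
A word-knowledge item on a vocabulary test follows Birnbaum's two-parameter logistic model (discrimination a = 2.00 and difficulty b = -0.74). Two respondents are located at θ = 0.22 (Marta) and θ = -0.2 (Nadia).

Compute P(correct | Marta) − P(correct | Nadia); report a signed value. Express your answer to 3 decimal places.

P(θ) = 1 / (1 + exp(−a(θ − b)))
P(Marta) = 0.8721  [exponent 1.9200]
P(Nadia) = 0.7465  [exponent 1.0800]
Difference = 0.8721 − 0.7465 = 0.1256

0.126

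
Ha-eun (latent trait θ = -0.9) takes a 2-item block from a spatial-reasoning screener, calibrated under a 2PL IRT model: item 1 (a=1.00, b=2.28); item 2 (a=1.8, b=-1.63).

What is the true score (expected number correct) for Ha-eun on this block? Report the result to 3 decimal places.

P(θ) = 1 / (1 + exp(−a(θ − b)))
P_1 = 1/(1+e^{3.1800}) = 0.0399
P_2 = 1/(1+e^{-1.3140}) = 0.7882
E[score] = 0.0399 + 0.7882 = 0.8281

0.828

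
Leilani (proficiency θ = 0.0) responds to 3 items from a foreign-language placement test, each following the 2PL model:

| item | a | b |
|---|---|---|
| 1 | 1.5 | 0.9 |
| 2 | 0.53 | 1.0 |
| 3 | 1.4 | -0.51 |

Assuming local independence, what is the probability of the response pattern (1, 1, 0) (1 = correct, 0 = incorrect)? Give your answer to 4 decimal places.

0.0251

P(θ) = 1 / (1 + exp(−a(θ − b)))
P_1 = 1/(1+e^{1.3500}) = 0.2059
P_2 = 1/(1+e^{0.5300}) = 0.3705
P_3 = 1/(1+e^{-0.7140}) = 0.6713
L = P_1 × P_2 × (1−P_3) = 0.2059 × 0.3705 × 0.3287 = 0.02507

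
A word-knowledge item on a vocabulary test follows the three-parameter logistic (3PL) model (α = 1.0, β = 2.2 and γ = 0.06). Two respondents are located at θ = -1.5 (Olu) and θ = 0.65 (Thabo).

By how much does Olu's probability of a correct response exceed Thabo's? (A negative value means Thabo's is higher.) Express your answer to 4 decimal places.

-0.1419

P(θ) = γ + (1 − γ) · 1 / (1 + exp(−α(θ − β)))
P(Olu) = 0.0827  [exponent -3.7000]
P(Thabo) = 0.2246  [exponent -1.5500]
Difference = 0.0827 − 0.2246 = -0.1419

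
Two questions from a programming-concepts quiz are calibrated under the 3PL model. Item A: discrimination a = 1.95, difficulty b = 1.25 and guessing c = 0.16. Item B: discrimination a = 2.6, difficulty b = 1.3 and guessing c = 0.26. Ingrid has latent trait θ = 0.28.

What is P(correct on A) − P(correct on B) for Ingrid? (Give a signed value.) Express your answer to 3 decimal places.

P(θ) = c + (1 − c) · 1 / (1 + exp(−a(θ − b)))
P_A = 0.2701
P_B = 0.3087
P_A − P_B = -0.0386

-0.039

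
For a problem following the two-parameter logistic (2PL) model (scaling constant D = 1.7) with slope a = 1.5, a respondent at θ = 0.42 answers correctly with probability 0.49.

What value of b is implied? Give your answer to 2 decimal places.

P(θ) = 1 / (1 + exp(−D·a(θ − b)))
logit(0.49) = ln(0.49/0.51) = -0.0400
b = θ − logit/(1.7·a) = 0.42 − (-0.0400)/2.5500 = 0.4357

0.44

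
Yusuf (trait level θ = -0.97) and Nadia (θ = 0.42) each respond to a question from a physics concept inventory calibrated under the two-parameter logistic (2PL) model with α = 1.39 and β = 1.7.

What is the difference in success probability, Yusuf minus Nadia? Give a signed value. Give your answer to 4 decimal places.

-0.1205

P(θ) = 1 / (1 + exp(−α(θ − β)))
P(Yusuf) = 0.0239  [exponent -3.7113]
P(Nadia) = 0.1444  [exponent -1.7792]
Difference = 0.0239 − 0.1444 = -0.1205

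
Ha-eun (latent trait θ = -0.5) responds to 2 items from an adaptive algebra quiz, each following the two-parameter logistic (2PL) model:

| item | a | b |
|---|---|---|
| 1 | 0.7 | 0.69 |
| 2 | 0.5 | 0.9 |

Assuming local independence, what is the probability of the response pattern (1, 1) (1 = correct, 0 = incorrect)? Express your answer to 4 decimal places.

0.1005

P(θ) = 1 / (1 + exp(−a(θ − b)))
P_1 = 1/(1+e^{0.8330}) = 0.3030
P_2 = 1/(1+e^{0.7000}) = 0.3318
L = P_1 × P_2 = 0.3030 × 0.3318 = 0.10054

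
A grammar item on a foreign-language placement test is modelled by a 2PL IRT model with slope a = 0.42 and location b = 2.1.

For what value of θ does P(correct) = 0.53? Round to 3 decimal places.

2.386

P(θ) = 1 / (1 + exp(−a(θ − b)))
logit = ln(0.5300/0.4700) = 0.1201
θ = b + logit/(a) = 2.1 + 0.1201/0.4200 = 2.3861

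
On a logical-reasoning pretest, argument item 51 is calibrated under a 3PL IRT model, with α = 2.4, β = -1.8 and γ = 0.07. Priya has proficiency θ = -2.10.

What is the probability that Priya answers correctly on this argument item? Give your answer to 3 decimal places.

P(θ) = γ + (1 − γ) · 1 / (1 + exp(−α(θ − β)))
Exponent: 2.4 × (-2.10 − (-1.8)) = -0.7200
1/(1 + e^{0.7200}) = 0.3274
P = 0.07 + 0.93 × 0.3274 = 0.3745

0.374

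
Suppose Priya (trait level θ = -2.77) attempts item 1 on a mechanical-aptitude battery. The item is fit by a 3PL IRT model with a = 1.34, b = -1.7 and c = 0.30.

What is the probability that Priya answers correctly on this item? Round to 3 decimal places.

0.435

P(θ) = c + (1 − c) · 1 / (1 + exp(−a(θ − b)))
Exponent: 1.34 × (-2.77 − (-1.7)) = -1.4338
1/(1 + e^{1.4338}) = 0.1925
P = 0.30 + 0.70 × 0.1925 = 0.4348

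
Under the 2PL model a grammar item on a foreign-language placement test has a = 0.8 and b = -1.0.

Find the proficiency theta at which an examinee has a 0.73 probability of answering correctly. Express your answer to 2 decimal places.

0.24

P(theta) = 1 / (1 + exp(−a(theta − b)))
logit = ln(0.7300/0.2700) = 0.9946
theta = b + logit/(a) = -1.0 + 0.9946/0.8000 = 0.2433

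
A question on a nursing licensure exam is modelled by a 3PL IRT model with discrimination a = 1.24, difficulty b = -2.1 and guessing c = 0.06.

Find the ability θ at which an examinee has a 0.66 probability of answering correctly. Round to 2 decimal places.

P(θ) = c + (1 − c) · 1 / (1 + exp(−a(θ − b)))
Remove guessing floor: (0.66 − 0.06)/(1 − 0.06) = 0.6383
logit = ln(0.6383/0.3617) = 0.5680
θ = b + logit/(a) = -2.1 + 0.5680/1.2400 = -1.6419

-1.64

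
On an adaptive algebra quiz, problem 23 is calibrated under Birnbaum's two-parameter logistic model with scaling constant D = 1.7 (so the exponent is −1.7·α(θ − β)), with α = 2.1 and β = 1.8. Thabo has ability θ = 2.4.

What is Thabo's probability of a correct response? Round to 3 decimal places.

0.895

P(θ) = 1 / (1 + exp(−D·α(θ − β)))
Exponent: 1.7 × 2.1 × (2.4 − 1.8) = 2.1420
1/(1 + e^{-2.1420}) = 0.8949
P = 0.8949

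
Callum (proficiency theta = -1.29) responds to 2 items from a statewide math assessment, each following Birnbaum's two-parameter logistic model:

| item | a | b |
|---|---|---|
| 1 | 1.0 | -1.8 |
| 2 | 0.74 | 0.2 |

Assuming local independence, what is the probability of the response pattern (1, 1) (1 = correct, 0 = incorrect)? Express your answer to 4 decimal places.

0.1557

P(theta) = 1 / (1 + exp(−a(theta − b)))
P_1 = 1/(1+e^{-0.5100}) = 0.6248
P_2 = 1/(1+e^{1.1026}) = 0.2493
L = P_1 × P_2 = 0.6248 × 0.2493 = 0.15573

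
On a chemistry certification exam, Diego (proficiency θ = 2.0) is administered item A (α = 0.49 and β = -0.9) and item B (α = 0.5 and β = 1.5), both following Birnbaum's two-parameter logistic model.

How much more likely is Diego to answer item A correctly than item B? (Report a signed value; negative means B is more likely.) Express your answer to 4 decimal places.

0.2433

P(θ) = 1 / (1 + exp(−α(θ − β)))
P_A = 0.8055
P_B = 0.5622
P_A − P_B = 0.2433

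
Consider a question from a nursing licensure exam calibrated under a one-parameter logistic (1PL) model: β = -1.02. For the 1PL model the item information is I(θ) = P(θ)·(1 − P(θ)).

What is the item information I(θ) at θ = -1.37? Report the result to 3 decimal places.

0.242

P = 1/(1+e^{0.3500}) = 0.4134
P(1−P) = 0.4134 × 0.5866 = 0.2425
I = P(1−P) = 0.24250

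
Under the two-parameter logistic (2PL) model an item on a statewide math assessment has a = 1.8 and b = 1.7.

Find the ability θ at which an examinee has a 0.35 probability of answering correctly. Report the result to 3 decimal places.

P(θ) = 1 / (1 + exp(−a(θ − b)))
logit = ln(0.3500/0.6500) = -0.6190
θ = b + logit/(a) = 1.7 + (-0.6190)/1.8000 = 1.3561

1.356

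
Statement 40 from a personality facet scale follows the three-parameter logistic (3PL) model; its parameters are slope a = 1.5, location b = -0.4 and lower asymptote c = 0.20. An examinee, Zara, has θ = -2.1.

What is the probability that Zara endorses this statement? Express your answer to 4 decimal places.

0.2579

P(θ) = c + (1 − c) · 1 / (1 + exp(−a(θ − b)))
Exponent: 1.5 × (-2.1 − (-0.4)) = -2.5500
1/(1 + e^{2.5500}) = 0.0724
P = 0.20 + 0.80 × 0.0724 = 0.2579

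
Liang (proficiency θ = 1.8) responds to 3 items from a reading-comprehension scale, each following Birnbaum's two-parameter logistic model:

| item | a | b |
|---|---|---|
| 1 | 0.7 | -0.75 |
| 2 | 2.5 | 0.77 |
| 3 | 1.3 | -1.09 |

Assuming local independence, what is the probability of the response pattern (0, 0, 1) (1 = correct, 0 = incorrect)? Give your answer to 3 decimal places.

P(θ) = 1 / (1 + exp(−a(θ − b)))
P_1 = 1/(1+e^{-1.7850}) = 0.8563
P_2 = 1/(1+e^{-2.5750}) = 0.9292
P_3 = 1/(1+e^{-3.7570}) = 0.9772
L = (1−P_1) × (1−P_2) × P_3 = 0.1437 × 0.0708 × 0.9772 = 0.00994

0.010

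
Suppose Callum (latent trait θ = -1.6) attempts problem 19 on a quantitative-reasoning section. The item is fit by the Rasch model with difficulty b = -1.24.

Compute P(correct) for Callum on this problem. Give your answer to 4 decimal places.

0.4110

P(θ) = 1 / (1 + exp(−(θ − b)))
Exponent: (-1.6 − (-1.24)) = -0.3600
1/(1 + e^{0.3600}) = 0.4110
P = 0.4110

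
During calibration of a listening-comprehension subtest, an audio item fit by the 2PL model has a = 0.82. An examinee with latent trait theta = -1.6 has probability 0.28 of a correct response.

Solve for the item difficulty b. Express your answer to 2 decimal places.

-0.45

P(theta) = 1 / (1 + exp(−a(theta − b)))
logit(0.28) = ln(0.28/0.72) = -0.9445
b = theta − logit/(a) = -1.6 − (-0.9445)/0.8200 = -0.4482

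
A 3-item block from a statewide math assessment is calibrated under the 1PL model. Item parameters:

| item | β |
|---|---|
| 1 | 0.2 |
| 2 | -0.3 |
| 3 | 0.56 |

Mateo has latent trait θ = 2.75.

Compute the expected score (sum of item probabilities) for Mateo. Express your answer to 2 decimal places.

P(θ) = 1 / (1 + exp(−(θ − β)))
P_1 = 1/(1+e^{-2.5500}) = 0.9276
P_2 = 1/(1+e^{-3.0500}) = 0.9548
P_3 = 1/(1+e^{-2.1900}) = 0.8993
E[score] = 0.9276 + 0.9548 + 0.8993 = 2.7817

2.78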